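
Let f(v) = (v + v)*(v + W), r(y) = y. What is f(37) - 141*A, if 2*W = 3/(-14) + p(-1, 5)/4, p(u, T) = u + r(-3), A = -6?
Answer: 49547/14 ≈ 3539.1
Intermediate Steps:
p(u, T) = -3 + u (p(u, T) = u - 3 = -3 + u)
W = -17/28 (W = (3/(-14) + (-3 - 1)/4)/2 = (3*(-1/14) - 4*1/4)/2 = (-3/14 - 1)/2 = (1/2)*(-17/14) = -17/28 ≈ -0.60714)
f(v) = 2*v*(-17/28 + v) (f(v) = (v + v)*(v - 17/28) = (2*v)*(-17/28 + v) = 2*v*(-17/28 + v))
f(37) - 141*A = (1/14)*37*(-17 + 28*37) - 141*(-6) = (1/14)*37*(-17 + 1036) - 1*(-846) = (1/14)*37*1019 + 846 = 37703/14 + 846 = 49547/14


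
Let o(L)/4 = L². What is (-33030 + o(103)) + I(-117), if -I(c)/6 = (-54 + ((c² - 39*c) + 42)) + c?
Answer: -99332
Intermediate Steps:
o(L) = 4*L²
I(c) = 72 - 6*c² + 228*c (I(c) = -6*((-54 + ((c² - 39*c) + 42)) + c) = -6*((-54 + (42 + c² - 39*c)) + c) = -6*((-12 + c² - 39*c) + c) = -6*(-12 + c² - 38*c) = 72 - 6*c² + 228*c)
(-33030 + o(103)) + I(-117) = (-33030 + 4*103²) + (72 - 6*(-117)² + 228*(-117)) = (-33030 + 4*10609) + (72 - 6*13689 - 26676) = (-33030 + 42436) + (72 - 82134 - 26676) = 9406 - 108738 = -99332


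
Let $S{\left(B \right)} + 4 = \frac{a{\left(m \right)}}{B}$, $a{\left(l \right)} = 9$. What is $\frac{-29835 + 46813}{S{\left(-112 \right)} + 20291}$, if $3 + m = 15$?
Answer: $\frac{1901536}{2272135} \approx 0.83689$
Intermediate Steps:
$m = 12$ ($m = -3 + 15 = 12$)
$S{\left(B \right)} = -4 + \frac{9}{B}$
$\frac{-29835 + 46813}{S{\left(-112 \right)} + 20291} = \frac{-29835 + 46813}{\left(-4 + \frac{9}{-112}\right) + 20291} = \frac{16978}{\left(-4 + 9 \left(- \frac{1}{112}\right)\right) + 20291} = \frac{16978}{\left(-4 - \frac{9}{112}\right) + 20291} = \frac{16978}{- \frac{457}{112} + 20291} = \frac{16978}{\frac{2272135}{112}} = 16978 \cdot \frac{112}{2272135} = \frac{1901536}{2272135}$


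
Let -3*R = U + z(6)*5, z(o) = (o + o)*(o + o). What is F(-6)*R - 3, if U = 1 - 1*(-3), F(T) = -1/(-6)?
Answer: -389/9 ≈ -43.222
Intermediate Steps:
F(T) = 1/6 (F(T) = -1*(-1/6) = 1/6)
z(o) = 4*o**2 (z(o) = (2*o)*(2*o) = 4*o**2)
U = 4 (U = 1 + 3 = 4)
R = -724/3 (R = -(4 + (4*6**2)*5)/3 = -(4 + (4*36)*5)/3 = -(4 + 144*5)/3 = -(4 + 720)/3 = -1/3*724 = -724/3 ≈ -241.33)
F(-6)*R - 3 = (1/6)*(-724/3) - 3 = -362/9 - 3 = -389/9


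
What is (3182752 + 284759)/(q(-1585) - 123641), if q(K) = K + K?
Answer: -3467511/126811 ≈ -27.344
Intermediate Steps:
q(K) = 2*K
(3182752 + 284759)/(q(-1585) - 123641) = (3182752 + 284759)/(2*(-1585) - 123641) = 3467511/(-3170 - 123641) = 3467511/(-126811) = 3467511*(-1/126811) = -3467511/126811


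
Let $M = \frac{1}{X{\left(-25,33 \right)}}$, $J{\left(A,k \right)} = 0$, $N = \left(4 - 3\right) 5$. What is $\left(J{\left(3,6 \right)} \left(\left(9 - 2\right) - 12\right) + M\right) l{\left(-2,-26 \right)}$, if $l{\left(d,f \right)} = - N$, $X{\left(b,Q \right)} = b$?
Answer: $\frac{1}{5} \approx 0.2$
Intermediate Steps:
$N = 5$ ($N = 1 \cdot 5 = 5$)
$l{\left(d,f \right)} = -5$ ($l{\left(d,f \right)} = \left(-1\right) 5 = -5$)
$M = - \frac{1}{25}$ ($M = \frac{1}{-25} = - \frac{1}{25} \approx -0.04$)
$\left(J{\left(3,6 \right)} \left(\left(9 - 2\right) - 12\right) + M\right) l{\left(-2,-26 \right)} = \left(0 \left(\left(9 - 2\right) - 12\right) - \frac{1}{25}\right) \left(-5\right) = \left(0 \left(7 - 12\right) - \frac{1}{25}\right) \left(-5\right) = \left(0 \left(-5\right) - \frac{1}{25}\right) \left(-5\right) = \left(0 - \frac{1}{25}\right) \left(-5\right) = \left(- \frac{1}{25}\right) \left(-5\right) = \frac{1}{5}$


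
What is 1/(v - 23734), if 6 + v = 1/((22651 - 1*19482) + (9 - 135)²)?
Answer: -19045/452128299 ≈ -4.2123e-5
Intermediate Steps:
v = -114269/19045 (v = -6 + 1/((22651 - 1*19482) + (9 - 135)²) = -6 + 1/((22651 - 19482) + (-126)²) = -6 + 1/(3169 + 15876) = -6 + 1/19045 = -114269/19045 ≈ -5.9999)
1/(v - 23734) = 1/(-114269/19045 - 23734) = 1/(-452128299/19045) = -19045/452128299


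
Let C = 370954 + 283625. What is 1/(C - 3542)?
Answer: 1/651037 ≈ 1.5360e-6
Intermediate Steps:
C = 654579
1/(C - 3542) = 1/(654579 - 3542) = 1/651037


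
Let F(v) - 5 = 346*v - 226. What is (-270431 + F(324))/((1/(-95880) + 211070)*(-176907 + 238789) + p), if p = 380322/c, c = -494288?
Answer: -469622480140320/38688238933968341389 ≈ -1.2139e-5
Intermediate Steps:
F(v) = -221 + 346*v (F(v) = 5 + (346*v - 226) = 5 + (-226 + 346*v) = -221 + 346*v)
p = -190161/247144 (p = 380322/(-494288) = 380322*(-1/494288) = -190161/247144 ≈ -0.76943)
(-270431 + F(324))/((1/(-95880) + 211070)*(-176907 + 238789) + p) = (-270431 + (-221 + 346*324))/((1/(-95880) + 211070)*(-176907 + 238789) - 190161/247144) = (-270431 + (-221 + 112104))/((-1/95880 + 211070)*61882 - 190161/247144) = (-270431 + 111883)/((20237391599/95880)*61882 - 190161/247144) = -158548/(626165133464659/47940 - 190161/247144) = -158548/38688238933968341389/2962020840 = -158548*2962020840/38688238933968341389 = -469622480140320/38688238933968341389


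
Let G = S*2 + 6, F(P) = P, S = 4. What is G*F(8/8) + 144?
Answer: 158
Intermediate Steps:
G = 14 (G = 4*2 + 6 = 8 + 6 = 14)
G*F(8/8) + 144 = 14*(8/8) + 144 = 14*(8*(⅛)) + 144 = 14*1 + 144 = 14 + 144 = 158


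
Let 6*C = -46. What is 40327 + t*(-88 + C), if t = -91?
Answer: 147098/3 ≈ 49033.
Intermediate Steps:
C = -23/3 (C = (1/6)*(-46) = -23/3 ≈ -7.6667)
40327 + t*(-88 + C) = 40327 - 91*(-88 - 23/3) = 40327 - 91*(-287/3) = 40327 + 26117/3 = 147098/3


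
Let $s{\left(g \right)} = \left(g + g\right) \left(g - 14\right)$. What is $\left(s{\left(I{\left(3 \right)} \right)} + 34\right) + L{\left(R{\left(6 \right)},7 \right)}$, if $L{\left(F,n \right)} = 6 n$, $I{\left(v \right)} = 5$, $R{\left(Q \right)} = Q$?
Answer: $-14$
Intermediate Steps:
$s{\left(g \right)} = 2 g \left(-14 + g\right)$
$\left(s{\left(I{\left(3 \right)} \right)} + 34\right) + L{\left(R{\left(6 \right)},7 \right)} = \left(2 \cdot 5 \left(-14 + 5\right) + 34\right) + 6 \cdot 7 = \left(2 \cdot 5 \left(-9\right) + 34\right) + 42 = \left(-90 + 34\right) + 42 = -56 + 42 = -14$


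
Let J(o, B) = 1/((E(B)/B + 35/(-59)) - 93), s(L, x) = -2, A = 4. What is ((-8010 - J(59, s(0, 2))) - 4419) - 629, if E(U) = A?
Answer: -73647061/5640 ≈ -13058.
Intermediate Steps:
E(U) = 4
J(o, B) = 1/(-5522/59 + 4/B) (J(o, B) = 1/((4/B + 35/(-59)) - 93) = 1/((4/B + 35*(-1/59)) - 93) = 1/((4/B - 35/59) - 93) = 1/((-35/59 + 4/B) - 93) = 1/(-5522/59 + 4/B))
((-8010 - J(59, s(0, 2))) - 4419) - 629 = ((-8010 - (-59)*(-2)/(-236 + 5522*(-2))) - 4419) - 629 = ((-8010 - (-59)*(-2)/(-236 - 11044)) - 4419) - 629 = ((-8010 - (-59)*(-2)/(-11280)) - 4419) - 629 = ((-8010 - (-59)*(-2)*(-1)/11280) - 4419) - 629 = ((-8010 - 1*(-59/5640)) - 4419) - 629 = ((-8010 + 59/5640) - 4419) - 629 = (-45176341/5640 - 4419) - 629 = -70099501/5640 - 629 = -73647061/5640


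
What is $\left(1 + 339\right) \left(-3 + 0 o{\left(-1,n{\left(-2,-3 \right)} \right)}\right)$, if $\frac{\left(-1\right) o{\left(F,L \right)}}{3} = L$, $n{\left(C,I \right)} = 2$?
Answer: $-1020$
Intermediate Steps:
$o{\left(F,L \right)} = - 3 L$
$\left(1 + 339\right) \left(-3 + 0 o{\left(-1,n{\left(-2,-3 \right)} \right)}\right) = \left(1 + 339\right) \left(-3 + 0 \left(\left(-3\right) 2\right)\right) = 340 \left(-3 + 0 \left(-6\right)\right) = 340 \left(-3 + 0\right) = 340 \left(-3\right) = -1020$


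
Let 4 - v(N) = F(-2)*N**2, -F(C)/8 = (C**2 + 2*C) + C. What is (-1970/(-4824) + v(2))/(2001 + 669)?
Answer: -323/14472 ≈ -0.022319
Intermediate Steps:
F(C) = -24*C - 8*C**2 (F(C) = -8*((C**2 + 2*C) + C) = -8*(C**2 + 3*C) = -24*C - 8*C**2)
v(N) = 4 - 16*N**2 (v(N) = 4 - (-8*(-2)*(3 - 2))*N**2 = 4 - (-8*(-2)*1)*N**2 = 4 - 16*N**2)
(-1970/(-4824) + v(2))/(2001 + 669) = (-1970/(-4824) + (4 - 16*2**2))/(2001 + 669) = (-1970*(-1/4824) + (4 - 16*4))/2670 = (985/2412 + (4 - 64))*(1/2670) = (985/2412 - 60)*(1/2670) = -143735/2412*1/2670 = -323/14472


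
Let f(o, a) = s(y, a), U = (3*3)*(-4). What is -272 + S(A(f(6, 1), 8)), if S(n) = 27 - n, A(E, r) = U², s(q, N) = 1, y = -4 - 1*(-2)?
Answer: -1541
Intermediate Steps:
U = -36 (U = 9*(-4) = -36)
y = -2 (y = -4 + 2 = -2)
f(o, a) = 1
A(E, r) = 1296 (A(E, r) = (-36)² = 1296)
-272 + S(A(f(6, 1), 8)) = -272 + (27 - 1*1296) = -272 + (27 - 1296) = -272 - 1269 = -1541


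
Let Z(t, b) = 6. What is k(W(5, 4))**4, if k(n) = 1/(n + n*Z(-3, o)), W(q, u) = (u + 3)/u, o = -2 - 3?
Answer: 256/5764801 ≈ 4.4407e-5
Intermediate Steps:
o = -5
W(q, u) = (3 + u)/u
k(n) = 1/(7*n) (k(n) = 1/(n + n*6) = 1/(n + 6*n) = 1/(7*n))
k(W(5, 4))**4 = (1/(7*(((3 + 4)/4))))**4 = (1/(7*(((1/4)*7))))**4 = (1/(7*(7/4)))**4 = ((1/7)*(4/7))**4 = (4/49)**4 = 256/5764801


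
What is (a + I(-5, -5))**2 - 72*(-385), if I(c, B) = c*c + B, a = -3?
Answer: 28009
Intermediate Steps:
I(c, B) = B + c**2 (I(c, B) = c**2 + B = B + c**2)
(a + I(-5, -5))**2 - 72*(-385) = (-3 + (-5 + (-5)**2))**2 - 72*(-385) = (-3 + (-5 + 25))**2 + 27720 = (-3 + 20)**2 + 27720 = 17**2 + 27720 = 289 + 27720 = 28009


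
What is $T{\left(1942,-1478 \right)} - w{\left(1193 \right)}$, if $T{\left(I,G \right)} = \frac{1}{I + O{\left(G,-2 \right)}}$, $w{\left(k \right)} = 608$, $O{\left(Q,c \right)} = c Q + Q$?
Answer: $- \frac{2079359}{3420} \approx -608.0$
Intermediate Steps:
$O{\left(Q,c \right)} = Q + Q c$ ($O{\left(Q,c \right)} = Q c + Q = Q + Q c$)
$T{\left(I,G \right)} = \frac{1}{I - G}$ ($T{\left(I,G \right)} = \frac{1}{I + G \left(1 - 2\right)} = \frac{1}{I + G \left(-1\right)} = \frac{1}{I - G}$)
$T{\left(1942,-1478 \right)} - w{\left(1193 \right)} = \frac{1}{1942 - -1478} - 608 = \frac{1}{1942 + 1478} - 608 = \frac{1}{3420} - 608 = - \frac{2079359}{3420}$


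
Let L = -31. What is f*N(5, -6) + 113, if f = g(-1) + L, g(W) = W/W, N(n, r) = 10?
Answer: -187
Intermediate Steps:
g(W) = 1
f = -30 (f = 1 - 31 = -30)
f*N(5, -6) + 113 = -30*10 + 113 = -300 + 113 = -187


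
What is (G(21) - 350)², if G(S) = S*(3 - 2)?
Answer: 108241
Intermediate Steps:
G(S) = S (G(S) = S*1 = S)
(G(21) - 350)² = (21 - 350)² = (-329)² = 108241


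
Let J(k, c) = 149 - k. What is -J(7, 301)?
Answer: -142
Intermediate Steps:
-J(7, 301) = -(149 - 1*7) = -(149 - 7) = -1*142 = -142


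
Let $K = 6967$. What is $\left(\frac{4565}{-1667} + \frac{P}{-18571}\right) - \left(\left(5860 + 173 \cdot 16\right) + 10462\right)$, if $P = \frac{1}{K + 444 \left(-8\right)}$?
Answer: $- \frac{2018504960935842}{105721081655} \approx -19093.0$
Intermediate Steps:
$P = \frac{1}{3415}$ ($P = \frac{1}{6967 + 444 \left(-8\right)} = \frac{1}{6967 - 3552} = \frac{1}{3415} \approx 0.00029283$)
$\left(\frac{4565}{-1667} + \frac{P}{-18571}\right) - \left(\left(5860 + 173 \cdot 16\right) + 10462\right) = \left(\frac{4565}{-1667} + \frac{1}{3415 \left(-18571\right)}\right) - \left(\left(5860 + 173 \cdot 16\right) + 10462\right) = \left(4565 \left(- \frac{1}{1667}\right) + \frac{1}{3415} \left(- \frac{1}{18571}\right)\right) - \left(\left(5860 + 2768\right) + 10462\right) = \left(- \frac{4565}{1667} - \frac{1}{63419965}\right) - \left(8628 + 10462\right) = - \frac{289512141892}{105721081655} - 19090 = - \frac{2018504960935842}{105721081655}$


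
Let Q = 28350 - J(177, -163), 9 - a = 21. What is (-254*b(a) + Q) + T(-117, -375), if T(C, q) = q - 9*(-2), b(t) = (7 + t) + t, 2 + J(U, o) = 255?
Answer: 32058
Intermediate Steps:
a = -12 (a = 9 - 1*21 = 9 - 21 = -12)
J(U, o) = 253 (J(U, o) = -2 + 255 = 253)
b(t) = 7 + 2*t
T(C, q) = 18 + q (T(C, q) = q + 18 = 18 + q)
Q = 28097 (Q = 28350 - 1*253 = 28350 - 253 = 28097)
(-254*b(a) + Q) + T(-117, -375) = (-254*(7 + 2*(-12)) + 28097) + (18 - 375) = (-254*(7 - 24) + 28097) - 357 = (-254*(-17) + 28097) - 357 = (4318 + 28097) - 357 = 32415 - 357 = 32058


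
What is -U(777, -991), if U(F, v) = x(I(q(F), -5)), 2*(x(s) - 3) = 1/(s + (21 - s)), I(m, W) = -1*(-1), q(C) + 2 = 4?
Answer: -127/42 ≈ -3.0238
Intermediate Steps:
q(C) = 2 (q(C) = -2 + 4 = 2)
I(m, W) = 1
x(s) = 127/42 (x(s) = 3 + 1/(2*(s + (21 - s))) = 3 + (1/2)/21 = 3 + (1/2)*(1/21) = 3 + 1/42 = 127/42)
U(F, v) = 127/42
-U(777, -991) = -1*127/42 = -127/42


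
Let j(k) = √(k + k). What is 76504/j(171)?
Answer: 38252*√38/57 ≈ 4136.9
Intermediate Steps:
j(k) = √2*√k (j(k) = √(2*k) = √2*√k)
76504/j(171) = 76504/((√2*√171)) = 76504/((√2*(3*√19))) = 76504/((3*√38)) = 76504*(√38/114) = 38252*√38/57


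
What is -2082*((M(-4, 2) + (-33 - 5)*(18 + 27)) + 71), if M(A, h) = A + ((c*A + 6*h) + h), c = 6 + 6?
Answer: 3491514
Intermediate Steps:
c = 12
M(A, h) = 7*h + 13*A (M(A, h) = A + ((12*A + 6*h) + h) = A + ((6*h + 12*A) + h) = A + (7*h + 12*A) = 7*h + 13*A)
-2082*((M(-4, 2) + (-33 - 5)*(18 + 27)) + 71) = -2082*(((7*2 + 13*(-4)) + (-33 - 5)*(18 + 27)) + 71) = -2082*(((14 - 52) - 38*45) + 71) = -2082*((-38 - 1710) + 71) = -2082*(-1748 + 71) = -2082*(-1677) = 3491514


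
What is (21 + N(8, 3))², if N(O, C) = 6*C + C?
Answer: 1764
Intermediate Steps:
N(O, C) = 7*C
(21 + N(8, 3))² = (21 + 7*3)² = (21 + 21)² = 42² = 1764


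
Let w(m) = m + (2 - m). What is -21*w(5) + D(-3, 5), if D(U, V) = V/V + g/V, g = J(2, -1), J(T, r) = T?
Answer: -203/5 ≈ -40.600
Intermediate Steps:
g = 2
D(U, V) = 1 + 2/V (D(U, V) = V/V + 2/V = 1 + 2/V)
w(m) = 2
-21*w(5) + D(-3, 5) = -21*2 + (2 + 5)/5 = -42 + (⅕)*7 = -42 + 7/5 = -203/5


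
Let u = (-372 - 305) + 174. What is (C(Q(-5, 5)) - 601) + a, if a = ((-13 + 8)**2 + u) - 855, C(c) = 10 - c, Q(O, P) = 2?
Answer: -1926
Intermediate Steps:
u = -503 (u = -677 + 174 = -503)
a = -1333 (a = ((-13 + 8)**2 - 503) - 855 = ((-5)**2 - 503) - 855 = (25 - 503) - 855 = -478 - 855 = -1333)
(C(Q(-5, 5)) - 601) + a = ((10 - 1*2) - 601) - 1333 = ((10 - 2) - 601) - 1333 = (8 - 601) - 1333 = -593 - 1333 = -1926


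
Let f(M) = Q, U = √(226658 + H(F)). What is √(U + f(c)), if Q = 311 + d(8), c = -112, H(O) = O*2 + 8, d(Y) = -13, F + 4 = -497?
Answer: √(298 + 8*√3526) ≈ 27.804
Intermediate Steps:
F = -501 (F = -4 - 497 = -501)
H(O) = 8 + 2*O (H(O) = 2*O + 8 = 8 + 2*O)
U = 8*√3526 (U = √(226658 + (8 + 2*(-501))) = √(226658 + (8 - 1002)) = √(226658 - 994) = √225664 = 8*√3526 ≈ 475.04)
Q = 298 (Q = 311 - 13 = 298)
f(M) = 298
√(U + f(c)) = √(8*√3526 + 298) = √(298 + 8*√3526)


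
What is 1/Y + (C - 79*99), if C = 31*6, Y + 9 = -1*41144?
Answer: -314203156/41153 ≈ -7635.0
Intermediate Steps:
Y = -41153 (Y = -9 - 1*41144 = -9 - 41144 = -41153)
C = 186
1/Y + (C - 79*99) = 1/(-41153) + (186 - 79*99) = -1/41153 + (186 - 7821) = -1/41153 - 7635 = -314203156/41153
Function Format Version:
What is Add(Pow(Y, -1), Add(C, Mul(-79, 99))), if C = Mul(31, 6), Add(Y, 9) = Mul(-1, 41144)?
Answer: Rational(-314203156, 41153) ≈ -7635.0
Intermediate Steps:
Y = -41153 (Y = Add(-9, Mul(-1, 41144)) = Add(-9, -41144) = -41153)
C = 186
Add(Pow(Y, -1), Add(C, Mul(-79, 99))) = Add(Pow(-41153, -1), Add(186, Mul(-79, 99))) = Add(Rational(-1, 41153), Add(186, -7821)) = Add(Rational(-1, 41153), -7635) = Rational(-314203156, 41153)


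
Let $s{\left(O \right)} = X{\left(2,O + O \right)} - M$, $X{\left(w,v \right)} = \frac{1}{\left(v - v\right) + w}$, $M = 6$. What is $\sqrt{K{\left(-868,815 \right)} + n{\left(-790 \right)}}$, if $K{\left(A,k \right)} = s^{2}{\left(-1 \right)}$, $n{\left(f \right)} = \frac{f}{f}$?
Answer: $\frac{5 \sqrt{5}}{2} \approx 5.5902$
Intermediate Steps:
$X{\left(w,v \right)} = \frac{1}{w}$ ($X{\left(w,v \right)} = \frac{1}{0 + w} = \frac{1}{w}$)
$n{\left(f \right)} = 1$
$s{\left(O \right)} = - \frac{11}{2}$ ($s{\left(O \right)} = \frac{1}{2} - 6 = - \frac{11}{2}$)
$K{\left(A,k \right)} = \frac{121}{4}$ ($K{\left(A,k \right)} = \left(- \frac{11}{2}\right)^{2} = \frac{121}{4}$)
$\sqrt{K{\left(-868,815 \right)} + n{\left(-790 \right)}} = \sqrt{\frac{121}{4} + 1} = \sqrt{\frac{125}{4}} = \frac{5 \sqrt{5}}{2}$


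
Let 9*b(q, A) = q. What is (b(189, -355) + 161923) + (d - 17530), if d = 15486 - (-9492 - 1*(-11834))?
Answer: 157558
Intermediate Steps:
d = 13144 (d = 15486 - (-9492 + 11834) = 15486 - 1*2342 = 15486 - 2342 = 13144)
b(q, A) = q/9
(b(189, -355) + 161923) + (d - 17530) = ((1/9)*189 + 161923) + (13144 - 17530) = (21 + 161923) - 4386 = 161944 - 4386 = 157558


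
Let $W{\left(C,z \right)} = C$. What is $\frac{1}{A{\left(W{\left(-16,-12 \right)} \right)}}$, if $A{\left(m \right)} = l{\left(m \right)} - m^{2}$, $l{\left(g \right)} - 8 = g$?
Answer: $- \frac{1}{264} \approx -0.0037879$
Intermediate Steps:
$l{\left(g \right)} = 8 + g$
$A{\left(m \right)} = 8 + m - m^{2}$ ($A{\left(m \right)} = \left(8 + m\right) - m^{2} = 8 + m - m^{2}$)
$\frac{1}{A{\left(W{\left(-16,-12 \right)} \right)}} = \frac{1}{8 - 16 - \left(-16\right)^{2}} = \frac{1}{8 - 16 - 256} = \frac{1}{-264} = - \frac{1}{264}$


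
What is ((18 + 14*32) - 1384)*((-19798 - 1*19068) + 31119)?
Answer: 7111746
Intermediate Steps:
((18 + 14*32) - 1384)*((-19798 - 1*19068) + 31119) = ((18 + 448) - 1384)*((-19798 - 19068) + 31119) = (466 - 1384)*(-38866 + 31119) = -918*(-7747) = 7111746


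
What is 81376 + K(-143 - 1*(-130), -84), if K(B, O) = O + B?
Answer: 81279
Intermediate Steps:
K(B, O) = B + O
81376 + K(-143 - 1*(-130), -84) = 81376 + ((-143 - 1*(-130)) - 84) = 81376 + ((-143 + 130) - 84) = 81376 + (-13 - 84) = 81376 - 97 = 81279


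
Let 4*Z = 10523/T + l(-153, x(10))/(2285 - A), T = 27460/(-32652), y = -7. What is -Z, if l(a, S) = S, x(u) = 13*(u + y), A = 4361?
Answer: 59442369553/19002320 ≈ 3128.2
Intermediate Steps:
T = -6865/8163 (T = 27460*(-1/32652) = -6865/8163 ≈ -0.84099)
x(u) = -91 + 13*u (x(u) = 13*(u - 7) = 13*(-7 + u) = -91 + 13*u)
Z = -59442369553/19002320 (Z = (10523/(-6865/8163) + (-91 + 13*10)/(2285 - 1*4361))/4 = (10523*(-8163/6865) + (-91 + 130)/(2285 - 4361))/4 = (-85899249/6865 + 39/(-2076))/4 = (-85899249/6865 + 39*(-1/2076))/4 = (-85899249/6865 - 13/692)/4 = (¼)*(-59442369553/4750580) = -59442369553/19002320 ≈ -3128.2)
-Z = -1*(-59442369553/19002320) = 59442369553/19002320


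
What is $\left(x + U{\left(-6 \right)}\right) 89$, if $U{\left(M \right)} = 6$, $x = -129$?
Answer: $-10947$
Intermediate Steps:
$\left(x + U{\left(-6 \right)}\right) 89 = \left(-129 + 6\right) 89 = \left(-123\right) 89 = -10947$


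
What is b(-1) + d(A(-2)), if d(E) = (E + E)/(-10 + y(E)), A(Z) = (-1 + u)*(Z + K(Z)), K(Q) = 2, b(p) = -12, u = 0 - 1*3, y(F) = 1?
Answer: -12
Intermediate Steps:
u = -3 (u = 0 - 3 = -3)
A(Z) = -8 - 4*Z (A(Z) = (-1 - 3)*(Z + 2) = -4*(2 + Z) = -8 - 4*Z)
d(E) = -2*E/9 (d(E) = (E + E)/(-10 + 1) = (2*E)/(-9) = (2*E)*(-1/9) = -2*E/9)
b(-1) + d(A(-2)) = -12 - 2*(-8 - 4*(-2))/9 = -12 - 2*(-8 + 8)/9 = -12 - 2/9*0 = -12 + 0 = -12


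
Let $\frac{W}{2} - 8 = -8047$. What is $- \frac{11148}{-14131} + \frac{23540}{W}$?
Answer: $- \frac{76703098}{113599109} \approx -0.67521$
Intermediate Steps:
$W = -16078$ ($W = 16 + 2 \left(-8047\right) = 16 - 16094 = -16078$)
$- \frac{11148}{-14131} + \frac{23540}{W} = - \frac{11148}{-14131} + \frac{23540}{-16078} = \left(-11148\right) \left(- \frac{1}{14131}\right) + 23540 \left(- \frac{1}{16078}\right) = \frac{11148}{14131} - \frac{11770}{8039} = - \frac{76703098}{113599109}$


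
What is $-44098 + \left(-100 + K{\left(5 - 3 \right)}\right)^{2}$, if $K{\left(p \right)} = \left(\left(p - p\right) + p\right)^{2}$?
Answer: $-34882$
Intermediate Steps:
$K{\left(p \right)} = p^{2}$ ($K{\left(p \right)} = \left(0 + p\right)^{2} = p^{2}$)
$-44098 + \left(-100 + K{\left(5 - 3 \right)}\right)^{2} = -44098 + \left(-100 + \left(5 - 3\right)^{2}\right)^{2} = -44098 + \left(-100 + 2^{2}\right)^{2} = -44098 + \left(-100 + 4\right)^{2} = -44098 + \left(-96\right)^{2} = -44098 + 9216 = -34882$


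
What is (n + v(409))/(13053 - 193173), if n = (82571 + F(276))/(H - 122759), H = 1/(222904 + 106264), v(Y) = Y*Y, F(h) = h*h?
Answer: -1351898870180419/1455669842424264 ≈ -0.92871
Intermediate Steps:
F(h) = h²
v(Y) = Y²
H = 1/329168 ≈ 3.0380e-6
n = -52254432496/40408334511 (n = (82571 + 276²)/(1/329168 - 122759) = (82571 + 76176)/(-40408334511/329168) = 158747*(-329168/40408334511) = -52254432496/40408334511 ≈ -1.2932)
(n + v(409))/(13053 - 193173) = (-52254432496/40408334511 + 409²)/(13053 - 193173) = (-52254432496/40408334511 + 167281)/(-180120) = (6759494350902095/40408334511)*(-1/180120) = -1351898870180419/1455669842424264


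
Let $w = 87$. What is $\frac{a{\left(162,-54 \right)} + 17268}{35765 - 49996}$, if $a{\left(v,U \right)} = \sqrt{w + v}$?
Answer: $- \frac{17268}{14231} - \frac{\sqrt{249}}{14231} \approx -1.2145$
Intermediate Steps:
$a{\left(v,U \right)} = \sqrt{87 + v}$
$\frac{a{\left(162,-54 \right)} + 17268}{35765 - 49996} = \frac{\sqrt{87 + 162} + 17268}{35765 - 49996} = \frac{\sqrt{249} + 17268}{-14231} = \left(17268 + \sqrt{249}\right) \left(- \frac{1}{14231}\right) = - \frac{17268}{14231} - \frac{\sqrt{249}}{14231}$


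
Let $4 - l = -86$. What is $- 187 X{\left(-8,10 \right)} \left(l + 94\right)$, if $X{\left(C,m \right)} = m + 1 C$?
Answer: $-68816$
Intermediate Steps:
$l = 90$ ($l = 4 - -86 = 4 + 86 = 90$)
$X{\left(C,m \right)} = C + m$ ($X{\left(C,m \right)} = m + C = C + m$)
$- 187 X{\left(-8,10 \right)} \left(l + 94\right) = - 187 \left(-8 + 10\right) \left(90 + 94\right) = \left(-187\right) 2 \cdot 184 = \left(-374\right) 184 = -68816$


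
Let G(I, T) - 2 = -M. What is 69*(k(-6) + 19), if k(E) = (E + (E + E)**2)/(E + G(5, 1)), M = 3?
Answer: -345/7 ≈ -49.286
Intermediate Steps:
G(I, T) = -1 (G(I, T) = 2 - 1*3 = 2 - 3 = -1)
k(E) = (E + 4*E**2)/(-1 + E) (k(E) = (E + (E + E)**2)/(E - 1) = (E + (2*E)**2)/(-1 + E) = (E + 4*E**2)/(-1 + E))
69*(k(-6) + 19) = 69*(-6*(1 + 4*(-6))/(-1 - 6) + 19) = 69*(-6*(1 - 24)/(-7) + 19) = 69*(-6*(-1/7)*(-23) + 19) = 69*(-138/7 + 19) = 69*(-5/7) = -345/7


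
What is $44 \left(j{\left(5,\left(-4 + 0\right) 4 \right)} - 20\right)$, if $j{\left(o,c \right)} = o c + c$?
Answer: $-5104$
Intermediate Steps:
$j{\left(o,c \right)} = c + c o$ ($j{\left(o,c \right)} = c o + c = c + c o$)
$44 \left(j{\left(5,\left(-4 + 0\right) 4 \right)} - 20\right) = 44 \left(\left(-4 + 0\right) 4 \left(1 + 5\right) - 20\right) = 44 \left(\left(-4\right) 4 \cdot 6 - 20\right) = 44 \left(\left(-16\right) 6 - 20\right) = 44 \left(-96 - 20\right) = 44 \left(-116\right) = -5104$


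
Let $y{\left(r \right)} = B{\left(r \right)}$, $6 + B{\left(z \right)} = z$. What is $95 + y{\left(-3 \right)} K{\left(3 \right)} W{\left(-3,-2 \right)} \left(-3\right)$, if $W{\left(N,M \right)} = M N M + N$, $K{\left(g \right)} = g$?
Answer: $-1120$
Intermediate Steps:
$B{\left(z \right)} = -6 + z$
$y{\left(r \right)} = -6 + r$
$W{\left(N,M \right)} = N + N M^{2}$ ($W{\left(N,M \right)} = N M^{2} + N = N + N M^{2}$)
$95 + y{\left(-3 \right)} K{\left(3 \right)} W{\left(-3,-2 \right)} \left(-3\right) = 95 + \left(-6 - 3\right) 3 \left(- 3 \left(1 + \left(-2\right)^{2}\right)\right) \left(-3\right) = 95 - 9 \cdot 3 \left(- 3 \left(1 + 4\right)\right) \left(-3\right) = 95 - 9 \cdot 3 \left(\left(-3\right) 5\right) \left(-3\right) = 95 - 9 \cdot 3 \left(-15\right) \left(-3\right) = 95 - 9 \left(\left(-45\right) \left(-3\right)\right) = 95 - 1215 = -1120$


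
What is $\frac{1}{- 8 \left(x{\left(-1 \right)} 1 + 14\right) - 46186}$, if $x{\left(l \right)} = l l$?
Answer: $- \frac{1}{46306} \approx -2.1595 \cdot 10^{-5}$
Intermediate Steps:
$x{\left(l \right)} = l^{2}$
$\frac{1}{- 8 \left(x{\left(-1 \right)} 1 + 14\right) - 46186} = \frac{1}{- 8 \left(\left(-1\right)^{2} \cdot 1 + 14\right) - 46186} = \frac{1}{- 8 \left(1 \cdot 1 + 14\right) - 46186} = \frac{1}{- 8 \left(1 + 14\right) - 46186} = \frac{1}{\left(-8\right) 15 - 46186} = \frac{1}{-120 - 46186} = \frac{1}{-46306} = - \frac{1}{46306}$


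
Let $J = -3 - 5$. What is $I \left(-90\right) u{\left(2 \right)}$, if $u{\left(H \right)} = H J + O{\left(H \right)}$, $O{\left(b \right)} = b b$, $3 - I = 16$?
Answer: $-14040$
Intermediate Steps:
$J = -8$ ($J = -3 - 5 = -8$)
$I = -13$ ($I = 3 - 16 = -13$)
$O{\left(b \right)} = b^{2}$
$u{\left(H \right)} = H^{2} - 8 H$ ($u{\left(H \right)} = H \left(-8\right) + H^{2} = - 8 H + H^{2} = H^{2} - 8 H$)
$I \left(-90\right) u{\left(2 \right)} = \left(-13\right) \left(-90\right) 2 \left(-8 + 2\right) = 1170 \cdot 2 \left(-6\right) = 1170 \left(-12\right) = -14040$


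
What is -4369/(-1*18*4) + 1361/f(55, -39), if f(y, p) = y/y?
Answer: 102361/72 ≈ 1421.7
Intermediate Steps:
f(y, p) = 1
-4369/(-1*18*4) + 1361/f(55, -39) = -4369/(-1*18*4) + 1361/1 = -4369/((-18*4)) + 1361*1 = -4369/(-72) + 1361 = -4369*(-1/72) + 1361 = 4369/72 + 1361 = 102361/72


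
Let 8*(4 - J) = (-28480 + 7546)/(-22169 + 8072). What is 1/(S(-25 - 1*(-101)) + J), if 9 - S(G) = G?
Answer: -18796/1187637 ≈ -0.015826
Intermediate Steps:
S(G) = 9 - G
J = 71695/18796 (J = 4 - (-28480 + 7546)/(8*(-22169 + 8072)) = 4 - (-10467)/(4*(-14097)) = 4 - (-10467)*(-1)/(4*14097) = 4 - ⅛*6978/4699 = 4 - 3489/18796 = 71695/18796 ≈ 3.8144)
1/(S(-25 - 1*(-101)) + J) = 1/((9 - (-25 - 1*(-101))) + 71695/18796) = 1/((9 - (-25 + 101)) + 71695/18796) = 1/((9 - 1*76) + 71695/18796) = 1/((9 - 76) + 71695/18796) = 1/(-67 + 71695/18796) = 1/(-1187637/18796) = -18796/1187637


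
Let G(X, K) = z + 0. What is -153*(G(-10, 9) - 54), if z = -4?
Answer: 8874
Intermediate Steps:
G(X, K) = -4 (G(X, K) = -4 + 0 = -4)
-153*(G(-10, 9) - 54) = -153*(-4 - 54) = -153*(-58) = 8874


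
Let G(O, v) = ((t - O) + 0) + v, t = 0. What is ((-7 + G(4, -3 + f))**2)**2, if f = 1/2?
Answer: 531441/16 ≈ 33215.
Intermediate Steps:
f = 1/2 ≈ 0.50000
G(O, v) = v - O (G(O, v) = ((0 - O) + 0) + v = (-O + 0) + v = -O + v = v - O)
((-7 + G(4, -3 + f))**2)**2 = ((-7 + ((-3 + 1/2) - 1*4))**2)**2 = ((-7 + (-5/2 - 4))**2)**2 = ((-7 - 13/2)**2)**2 = ((-27/2)**2)**2 = (729/4)**2 = 531441/16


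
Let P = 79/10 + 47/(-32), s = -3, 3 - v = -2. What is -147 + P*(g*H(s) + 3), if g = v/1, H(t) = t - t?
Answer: -20433/160 ≈ -127.71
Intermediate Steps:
v = 5 (v = 3 - 1*(-2) = 3 + 2 = 5)
H(t) = 0
g = 5 (g = 5/1 = 5*1 = 5)
P = 1029/160 (P = 79*(⅒) + 47*(-1/32) = 79/10 - 47/32 = 1029/160 ≈ 6.4313)
-147 + P*(g*H(s) + 3) = -147 + 1029*(5*0 + 3)/160 = -147 + 1029*(0 + 3)/160 = -147 + (1029/160)*3 = -147 + 3087/160 = -20433/160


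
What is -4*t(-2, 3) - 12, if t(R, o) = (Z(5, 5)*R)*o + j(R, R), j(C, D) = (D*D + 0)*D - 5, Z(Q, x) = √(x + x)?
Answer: 40 + 24*√10 ≈ 115.89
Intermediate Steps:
Z(Q, x) = √2*√x (Z(Q, x) = √(2*x) = √2*√x)
j(C, D) = -5 + D³ (j(C, D) = (D² + 0)*D - 5 = D²*D - 5 = D³ - 5 = -5 + D³)
t(R, o) = -5 + R³ + R*o*√10 (t(R, o) = ((√2*√5)*R)*o + (-5 + R³) = (√10*R)*o + (-5 + R³) = (R*√10)*o + (-5 + R³) = R*o*√10 + (-5 + R³) = -5 + R³ + R*o*√10)
-4*t(-2, 3) - 12 = -4*(-5 + (-2)³ - 2*3*√10) - 12 = -4*(-5 - 8 - 6*√10) - 12 = -4*(-13 - 6*√10) - 12 = (52 + 24*√10) - 12 = 40 + 24*√10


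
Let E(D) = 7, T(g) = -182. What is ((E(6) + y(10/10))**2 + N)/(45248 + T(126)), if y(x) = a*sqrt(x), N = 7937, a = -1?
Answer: 1139/6438 ≈ 0.17692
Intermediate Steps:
y(x) = -sqrt(x)
((E(6) + y(10/10))**2 + N)/(45248 + T(126)) = ((7 - sqrt(10/10))**2 + 7937)/(45248 - 182) = ((7 - sqrt(10*(1/10)))**2 + 7937)/45066 = ((7 - sqrt(1))**2 + 7937)*(1/45066) = ((7 - 1*1)**2 + 7937)*(1/45066) = ((7 - 1)**2 + 7937)*(1/45066) = (6**2 + 7937)*(1/45066) = (36 + 7937)*(1/45066) = 7973*(1/45066) = 1139/6438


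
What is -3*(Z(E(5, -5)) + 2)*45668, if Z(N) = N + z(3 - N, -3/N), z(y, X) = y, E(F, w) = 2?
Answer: -685020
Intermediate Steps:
Z(N) = 3 (Z(N) = N + (3 - N) = 3)
-3*(Z(E(5, -5)) + 2)*45668 = -3*(3 + 2)*45668 = -3*5*45668 = -15*45668 = -685020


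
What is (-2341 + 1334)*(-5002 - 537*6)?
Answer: 8281568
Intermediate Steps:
(-2341 + 1334)*(-5002 - 537*6) = -1007*(-5002 - 3222) = -1007*(-8224) = 8281568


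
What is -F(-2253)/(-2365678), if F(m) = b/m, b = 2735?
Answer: -2735/5329872534 ≈ -5.1315e-7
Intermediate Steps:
F(m) = 2735/m
-F(-2253)/(-2365678) = -2735/(-2253)/(-2365678) = -2735*(-1/2253)*(-1)/2365678 = -(-2735)*(-1)/(2253*2365678) = -1*2735/5329872534 = -2735/5329872534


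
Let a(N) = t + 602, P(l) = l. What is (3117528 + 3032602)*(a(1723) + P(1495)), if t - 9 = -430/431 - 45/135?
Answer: 16736576323810/1293 ≈ 1.2944e+10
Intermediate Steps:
t = 9916/1293 (t = 9 + (-430/431 - 45/135) = 9 + (-430*1/431 - 45*1/135) = 9 + (-430/431 - ⅓) = 9 - 1721/1293 = 9916/1293 ≈ 7.6690)
a(N) = 788302/1293 (a(N) = 9916/1293 + 602 = 788302/1293)
(3117528 + 3032602)*(a(1723) + P(1495)) = (3117528 + 3032602)*(788302/1293 + 1495) = 6150130*(2721337/1293) = 16736576323810/1293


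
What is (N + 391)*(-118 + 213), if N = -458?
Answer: -6365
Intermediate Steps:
(N + 391)*(-118 + 213) = (-458 + 391)*(-118 + 213) = -67*95 = -6365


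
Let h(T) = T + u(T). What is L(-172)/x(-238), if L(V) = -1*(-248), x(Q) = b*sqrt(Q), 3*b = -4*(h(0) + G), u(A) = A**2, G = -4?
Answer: -93*I*sqrt(238)/476 ≈ -3.0141*I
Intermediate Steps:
h(T) = T + T**2
b = 16/3 (b = (-4*(0*(1 + 0) - 4))/3 = (-4*(0*1 - 4))/3 = (-4*(0 - 4))/3 = (-4*(-4))/3 = (1/3)*16 = 16/3 ≈ 5.3333)
x(Q) = 16*sqrt(Q)/3
L(V) = 248
L(-172)/x(-238) = 248/((16*sqrt(-238)/3)) = 248/((16*(I*sqrt(238))/3)) = 248/((16*I*sqrt(238)/3)) = 248*(-3*I*sqrt(238)/3808) = -93*I*sqrt(238)/476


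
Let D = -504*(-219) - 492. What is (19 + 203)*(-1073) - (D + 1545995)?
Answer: -1894085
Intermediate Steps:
D = 109884 (D = 110376 - 492 = 109884)
(19 + 203)*(-1073) - (D + 1545995) = (19 + 203)*(-1073) - (109884 + 1545995) = 222*(-1073) - 1*1655879 = -238206 - 1655879 = -1894085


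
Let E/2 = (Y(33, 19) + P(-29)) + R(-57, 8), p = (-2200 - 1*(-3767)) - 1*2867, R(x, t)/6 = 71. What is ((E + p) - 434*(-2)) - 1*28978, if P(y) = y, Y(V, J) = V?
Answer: -28550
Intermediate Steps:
R(x, t) = 426 (R(x, t) = 6*71 = 426)
p = -1300 (p = (-2200 + 3767) - 2867 = 1567 - 2867 = -1300)
E = 860 (E = 2*((33 - 29) + 426) = 2*(4 + 426) = 2*430 = 860)
((E + p) - 434*(-2)) - 1*28978 = ((860 - 1300) - 434*(-2)) - 1*28978 = (-440 + 868) - 28978 = 428 - 28978 = -28550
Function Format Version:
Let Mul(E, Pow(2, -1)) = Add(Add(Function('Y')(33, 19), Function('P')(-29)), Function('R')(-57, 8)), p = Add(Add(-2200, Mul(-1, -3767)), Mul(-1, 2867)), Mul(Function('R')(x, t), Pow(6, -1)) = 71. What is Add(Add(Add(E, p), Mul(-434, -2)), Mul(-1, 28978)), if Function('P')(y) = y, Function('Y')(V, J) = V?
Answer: -28550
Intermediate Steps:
Function('R')(x, t) = 426 (Function('R')(x, t) = Mul(6, 71) = 426)
p = -1300 (p = Add(Add(-2200, 3767), -2867) = Add(1567, -2867) = -1300)
E = 860 (E = Mul(2, Add(Add(33, -29), 426)) = Mul(2, Add(4, 426)) = Mul(2, 430) = 860)
Add(Add(Add(E, p), Mul(-434, -2)), Mul(-1, 28978)) = Add(Add(Add(860, -1300), Mul(-434, -2)), Mul(-1, 28978)) = Add(Add(-440, 868), -28978) = Add(428, -28978) = -28550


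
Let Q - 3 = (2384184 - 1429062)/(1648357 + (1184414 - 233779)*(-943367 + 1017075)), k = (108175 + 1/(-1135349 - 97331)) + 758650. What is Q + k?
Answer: 74872429327503840894503/86375185534381160 ≈ 8.6683e+5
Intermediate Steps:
k = 1068517840999/1232680 (k = (108175 + 1/(-1232680)) + 758650 = (108175 - 1/1232680) + 758650 = 133345158999/1232680 + 758650 = 1068517840999/1232680 ≈ 8.6683e+5)
Q = 210214113933/70071052937 (Q = 3 + (2384184 - 1429062)/(1648357 + (1184414 - 233779)*(-943367 + 1017075)) = 3 + 955122/(1648357 + 950635*73708) = 3 + 955122/(1648357 + 70069404580) = 3 + 955122/70071052937 = 210214113933/70071052937 ≈ 3.0000)
Q + k = 210214113933/70071052937 + 1068517840999/1232680 = 74872429327503840894503/86375185534381160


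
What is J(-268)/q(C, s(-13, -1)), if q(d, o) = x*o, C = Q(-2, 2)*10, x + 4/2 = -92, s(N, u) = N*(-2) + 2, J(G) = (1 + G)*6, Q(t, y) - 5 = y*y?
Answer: 801/1316 ≈ 0.60866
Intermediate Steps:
Q(t, y) = 5 + y² (Q(t, y) = 5 + y*y = 5 + y²)
J(G) = 6 + 6*G
s(N, u) = 2 - 2*N (s(N, u) = -2*N + 2 = 2 - 2*N)
x = -94 (x = -2 - 92 = -94)
C = 90 (C = (5 + 2²)*10 = (5 + 4)*10 = 9*10 = 90)
q(d, o) = -94*o
J(-268)/q(C, s(-13, -1)) = (6 + 6*(-268))/((-94*(2 - 2*(-13)))) = (6 - 1608)/((-94*(2 + 26))) = -1602/((-94*28)) = -1602/(-2632) = -1602*(-1/2632) = 801/1316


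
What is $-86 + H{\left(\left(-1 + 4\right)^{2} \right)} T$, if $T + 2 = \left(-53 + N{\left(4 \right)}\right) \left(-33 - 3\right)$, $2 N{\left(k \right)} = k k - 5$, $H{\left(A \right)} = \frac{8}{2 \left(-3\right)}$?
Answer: $- \frac{7090}{3} \approx -2363.3$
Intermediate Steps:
$H{\left(A \right)} = - \frac{4}{3}$ ($H{\left(A \right)} = \frac{8}{-6} = 8 \left(- \frac{1}{6}\right) = - \frac{4}{3}$)
$N{\left(k \right)} = - \frac{5}{2} + \frac{k^{2}}{2}$ ($N{\left(k \right)} = \frac{k k - 5}{2} = \frac{k^{2} - 5}{2} = \frac{-5 + k^{2}}{2} = - \frac{5}{2} + \frac{k^{2}}{2}$)
$T = 1708$ ($T = -2 + \left(-53 - \left(\frac{5}{2} - \frac{4^{2}}{2}\right)\right) \left(-33 - 3\right) = -2 + \left(-53 + \left(- \frac{5}{2} + \frac{1}{2} \cdot 16\right)\right) \left(-36\right) = -2 + \left(-53 + \left(- \frac{5}{2} + 8\right)\right) \left(-36\right) = -2 + \left(-53 + \frac{11}{2}\right) \left(-36\right) = -2 - -1710 = -2 + 1710 = 1708$)
$-86 + H{\left(\left(-1 + 4\right)^{2} \right)} T = -86 - \frac{6832}{3} = - \frac{7090}{3}$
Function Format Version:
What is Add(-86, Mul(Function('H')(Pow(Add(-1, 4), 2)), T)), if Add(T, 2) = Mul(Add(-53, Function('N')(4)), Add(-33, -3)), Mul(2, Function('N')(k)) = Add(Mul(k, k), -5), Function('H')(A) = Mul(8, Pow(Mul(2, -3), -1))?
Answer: Rational(-7090, 3) ≈ -2363.3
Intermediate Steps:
Function('H')(A) = Rational(-4, 3) (Function('H')(A) = Mul(8, Pow(-6, -1)) = Mul(8, Rational(-1, 6)) = Rational(-4, 3))
Function('N')(k) = Add(Rational(-5, 2), Mul(Rational(1, 2), Pow(k, 2))) (Function('N')(k) = Mul(Rational(1, 2), Add(Mul(k, k), -5)) = Mul(Rational(1, 2), Add(Pow(k, 2), -5)) = Mul(Rational(1, 2), Add(-5, Pow(k, 2))) = Add(Rational(-5, 2), Mul(Rational(1, 2), Pow(k, 2))))
T = 1708 (T = Add(-2, Mul(Add(-53, Add(Rational(-5, 2), Mul(Rational(1, 2), Pow(4, 2)))), Add(-33, -3))) = Add(-2, Mul(Add(-53, Add(Rational(-5, 2), Mul(Rational(1, 2), 16))), -36)) = Add(-2, Mul(Add(-53, Add(Rational(-5, 2), 8)), -36)) = Add(-2, Mul(Add(-53, Rational(11, 2)), -36)) = Add(-2, Mul(Rational(-95, 2), -36)) = Add(-2, 1710) = 1708)
Add(-86, Mul(Function('H')(Pow(Add(-1, 4), 2)), T)) = Add(-86, Mul(Rational(-4, 3), 1708)) = Add(-86, Rational(-6832, 3)) = Rational(-7090, 3)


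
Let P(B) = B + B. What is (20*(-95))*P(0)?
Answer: 0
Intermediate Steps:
P(B) = 2*B
(20*(-95))*P(0) = (20*(-95))*(2*0) = -1900*0 = 0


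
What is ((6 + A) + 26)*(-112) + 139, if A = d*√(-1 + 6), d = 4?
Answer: -3445 - 448*√5 ≈ -4446.8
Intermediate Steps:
A = 4*√5 (A = 4*√(-1 + 6) = 4*√5 ≈ 8.9443)
((6 + A) + 26)*(-112) + 139 = ((6 + 4*√5) + 26)*(-112) + 139 = (32 + 4*√5)*(-112) + 139 = (-3584 - 448*√5) + 139 = -3445 - 448*√5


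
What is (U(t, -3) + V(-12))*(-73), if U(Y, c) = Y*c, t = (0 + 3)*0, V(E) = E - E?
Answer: 0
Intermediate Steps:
V(E) = 0
t = 0 (t = 3*0 = 0)
(U(t, -3) + V(-12))*(-73) = (0*(-3) + 0)*(-73) = (0 + 0)*(-73) = 0*(-73) = 0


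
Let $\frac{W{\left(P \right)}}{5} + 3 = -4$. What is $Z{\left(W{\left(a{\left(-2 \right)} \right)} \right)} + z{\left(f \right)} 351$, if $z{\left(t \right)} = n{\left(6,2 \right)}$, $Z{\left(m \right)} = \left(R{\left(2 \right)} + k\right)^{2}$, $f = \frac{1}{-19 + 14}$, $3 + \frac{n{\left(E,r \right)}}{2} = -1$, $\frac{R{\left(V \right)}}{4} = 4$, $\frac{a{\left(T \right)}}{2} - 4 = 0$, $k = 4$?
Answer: $-2408$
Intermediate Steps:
$a{\left(T \right)} = 8$ ($a{\left(T \right)} = 8 + 2 \cdot 0 = 8 + 0 = 8$)
$W{\left(P \right)} = -35$ ($W{\left(P \right)} = -15 + 5 \left(-4\right) = -15 - 20 = -35$)
$R{\left(V \right)} = 16$ ($R{\left(V \right)} = 4 \cdot 4 = 16$)
$n{\left(E,r \right)} = -8$ ($n{\left(E,r \right)} = -6 + 2 \left(-1\right) = -6 - 2 = -8$)
$f = - \frac{1}{5}$ ($f = \frac{1}{-5} = - \frac{1}{5} \approx -0.2$)
$Z{\left(m \right)} = 400$ ($Z{\left(m \right)} = \left(16 + 4\right)^{2} = 20^{2} = 400$)
$z{\left(t \right)} = -8$
$Z{\left(W{\left(a{\left(-2 \right)} \right)} \right)} + z{\left(f \right)} 351 = 400 - 2808 = -2408$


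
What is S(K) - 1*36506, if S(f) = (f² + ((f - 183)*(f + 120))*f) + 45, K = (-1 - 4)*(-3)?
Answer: -376436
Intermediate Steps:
K = 15 (K = -5*(-3) = 15)
S(f) = 45 + f² + f*(-183 + f)*(120 + f) (S(f) = (f² + ((-183 + f)*(120 + f))*f) + 45 = (f² + f*(-183 + f)*(120 + f)) + 45 = 45 + f² + f*(-183 + f)*(120 + f))
S(K) - 1*36506 = (45 + 15³ - 21960*15 - 62*15²) - 1*36506 = (45 + 3375 - 329400 - 62*225) - 36506 = (45 + 3375 - 329400 - 13950) - 36506 = -339930 - 36506 = -376436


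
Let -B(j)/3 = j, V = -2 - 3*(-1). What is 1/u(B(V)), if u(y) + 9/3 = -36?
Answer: -1/39 ≈ -0.025641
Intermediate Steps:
V = 1 (V = -2 + 3 = 1)
B(j) = -3*j
u(y) = -39 (u(y) = -3 - 36 = -39)
1/u(B(V)) = 1/(-39) = -1/39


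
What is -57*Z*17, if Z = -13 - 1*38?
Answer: 49419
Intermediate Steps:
Z = -51 (Z = -13 - 38 = -51)
-57*Z*17 = -57*(-51)*17 = 2907*17 = 49419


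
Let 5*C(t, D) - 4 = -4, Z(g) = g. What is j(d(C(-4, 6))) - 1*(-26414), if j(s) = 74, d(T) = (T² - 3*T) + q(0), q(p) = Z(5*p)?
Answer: 26488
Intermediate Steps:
q(p) = 5*p
C(t, D) = 0 (C(t, D) = ⅘ + (⅕)*(-4) = ⅘ - ⅘ = 0)
d(T) = T² - 3*T (d(T) = (T² - 3*T) + 5*0 = (T² - 3*T) + 0 = T² - 3*T)
j(d(C(-4, 6))) - 1*(-26414) = 74 - 1*(-26414) = 74 + 26414 = 26488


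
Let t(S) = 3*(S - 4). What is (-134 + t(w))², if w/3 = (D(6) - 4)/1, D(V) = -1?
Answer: 36481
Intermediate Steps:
w = -15 (w = 3*((-1 - 4)/1) = 3*(1*(-5)) = 3*(-5) = -15)
t(S) = -12 + 3*S (t(S) = 3*(-4 + S) = -12 + 3*S)
(-134 + t(w))² = (-134 + (-12 + 3*(-15)))² = (-134 + (-12 - 45))² = (-134 - 57)² = (-191)² = 36481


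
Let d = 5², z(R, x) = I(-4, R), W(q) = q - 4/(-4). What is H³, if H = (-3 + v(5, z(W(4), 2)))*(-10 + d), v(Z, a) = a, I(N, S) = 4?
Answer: 3375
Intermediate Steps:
W(q) = 1 + q (W(q) = q - 4*(-¼) = q + 1 = 1 + q)
z(R, x) = 4
d = 25
H = 15 (H = (-3 + 4)*(-10 + 25) = 1*15 = 15)
H³ = 15³ = 3375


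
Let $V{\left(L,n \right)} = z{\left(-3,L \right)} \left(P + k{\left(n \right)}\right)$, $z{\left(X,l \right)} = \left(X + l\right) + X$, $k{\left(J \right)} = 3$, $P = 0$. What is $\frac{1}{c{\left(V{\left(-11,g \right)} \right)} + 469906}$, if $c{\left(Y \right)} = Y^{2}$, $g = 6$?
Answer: $\frac{1}{472507} \approx 2.1164 \cdot 10^{-6}$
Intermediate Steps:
$z{\left(X,l \right)} = l + 2 X$
$V{\left(L,n \right)} = -18 + 3 L$ ($V{\left(L,n \right)} = \left(L + 2 \left(-3\right)\right) \left(0 + 3\right) = \left(L - 6\right) 3 = \left(-6 + L\right) 3 = -18 + 3 L$)
$\frac{1}{c{\left(V{\left(-11,g \right)} \right)} + 469906} = \frac{1}{\left(-18 + 3 \left(-11\right)\right)^{2} + 469906} = \frac{1}{\left(-18 - 33\right)^{2} + 469906} = \frac{1}{\left(-51\right)^{2} + 469906} = \frac{1}{2601 + 469906} = \frac{1}{472507}$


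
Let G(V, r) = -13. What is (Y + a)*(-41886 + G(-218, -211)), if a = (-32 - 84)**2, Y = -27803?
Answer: 601124953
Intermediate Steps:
a = 13456 (a = (-116)**2 = 13456)
(Y + a)*(-41886 + G(-218, -211)) = (-27803 + 13456)*(-41886 - 13) = -14347*(-41899) = 601124953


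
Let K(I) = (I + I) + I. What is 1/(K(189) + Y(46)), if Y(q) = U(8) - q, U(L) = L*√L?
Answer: 521/270929 - 16*√2/270929 ≈ 0.0018395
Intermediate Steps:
K(I) = 3*I (K(I) = 2*I + I = 3*I)
U(L) = L^(3/2)
Y(q) = -q + 16*√2 (Y(q) = 8^(3/2) - q = 16*√2 - q = -q + 16*√2)
1/(K(189) + Y(46)) = 1/(3*189 + (-1*46 + 16*√2)) = 1/(567 + (-46 + 16*√2)) = 1/(521 + 16*√2)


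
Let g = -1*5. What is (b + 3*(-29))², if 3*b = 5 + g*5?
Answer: 78961/9 ≈ 8773.4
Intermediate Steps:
g = -5
b = -20/3 (b = (5 - 5*5)/3 = (5 - 25)/3 = (⅓)*(-20) = -20/3 ≈ -6.6667)
(b + 3*(-29))² = (-20/3 + 3*(-29))² = (-20/3 - 87)² = (-281/3)² = 78961/9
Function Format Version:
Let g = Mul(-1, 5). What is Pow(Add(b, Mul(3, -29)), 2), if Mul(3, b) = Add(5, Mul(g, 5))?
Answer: Rational(78961, 9) ≈ 8773.4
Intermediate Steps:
g = -5
b = Rational(-20, 3) (b = Mul(Rational(1, 3), Add(5, Mul(-5, 5))) = Mul(Rational(1, 3), Add(5, -25)) = Mul(Rational(1, 3), -20) = Rational(-20, 3) ≈ -6.6667)
Pow(Add(b, Mul(3, -29)), 2) = Pow(Add(Rational(-20, 3), Mul(3, -29)), 2) = Pow(Add(Rational(-20, 3), -87), 2) = Pow(Rational(-281, 3), 2) = Rational(78961, 9)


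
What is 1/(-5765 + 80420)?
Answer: 1/74655 ≈ 1.3395e-5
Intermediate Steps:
1/(-5765 + 80420) = 1/74655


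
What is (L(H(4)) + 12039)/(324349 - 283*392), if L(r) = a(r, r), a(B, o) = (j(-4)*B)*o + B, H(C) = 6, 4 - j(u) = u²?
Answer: 11613/213413 ≈ 0.054416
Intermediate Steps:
j(u) = 4 - u²
a(B, o) = B - 12*B*o (a(B, o) = ((4 - 1*(-4)²)*B)*o + B = ((4 - 1*16)*B)*o + B = ((4 - 16)*B)*o + B = (-12*B)*o + B = -12*B*o + B = B - 12*B*o)
L(r) = r*(1 - 12*r)
(L(H(4)) + 12039)/(324349 - 283*392) = (6*(1 - 12*6) + 12039)/(324349 - 283*392) = (6*(1 - 72) + 12039)/(324349 - 110936) = (6*(-71) + 12039)/213413 = (-426 + 12039)*(1/213413) = 11613*(1/213413) = 11613/213413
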